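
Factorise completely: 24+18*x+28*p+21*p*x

Group as (21*p*x+28*p) + (18*x+24) = 7*p*(3*x+4) + 6*(3*x+4).
Both groups share the factor (3*x+4).

(3*x+4)*(7*p+6)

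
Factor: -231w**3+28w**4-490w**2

7w**2(4w+7)(w-10)

Pull out the common factor 7w**2, then factor the remaining trinomial.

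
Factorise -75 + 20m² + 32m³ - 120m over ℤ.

(8m + 5)(4m² - 15)

Group as (32m³ - 120m) + (20m² - 75) = 8m(4m² - 15) + 5(4m² - 15).
Both groups share the factor (4m² - 15).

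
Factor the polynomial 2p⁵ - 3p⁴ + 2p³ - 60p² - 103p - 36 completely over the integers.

(2p + 1)(p + 1)(p - 4)(p² + p + 9)

By the rational root theorem, p = -1/2 is a root, giving the factor (2p + 1) and quotient p⁴ - 2p³ + 2p² - 31p - 36.
Continuing, p = -1 is a root, so (p + 1) divides it; the quotient is p³ - 3p² + 5p - 36.
Continuing, p = 4 is a root, so (p - 4) divides it; the quotient is p² + p + 9.
The quadratic p² + p + 9 has discriminant -35 < 0 and is irreducible over ℤ.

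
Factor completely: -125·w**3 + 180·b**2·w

Pull out the common factor 5·w; 36·b**2 - 25·w**2 is a difference of squares.

5·w·(6·b + 5·w)·(6·b - 5·w)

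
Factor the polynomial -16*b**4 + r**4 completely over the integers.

(r)⁴ − (2*b)⁴ = ((r)² − (2*b)²)((r)² + (2*b)²); the first factor splits again, the second (r**2 + 4*b**2) is irreducible.

(r - 2*b)*(r + 2*b)*(r**2 + 4*b**2)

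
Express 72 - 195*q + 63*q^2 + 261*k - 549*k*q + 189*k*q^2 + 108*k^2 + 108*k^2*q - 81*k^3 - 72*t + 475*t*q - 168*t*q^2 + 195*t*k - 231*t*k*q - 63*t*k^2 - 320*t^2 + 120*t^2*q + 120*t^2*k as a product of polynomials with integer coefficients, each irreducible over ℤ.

(8*t - 9*k - 3)*(3*k + 3*q - 8)*(5*t + 3*k - 7*q + 3)

Group: 3*k*(40*t^2 - 21*t*k - 56*t*q + 9*t - 27*k^2 + 63*k*q - 36*k + 21*q - 9) + (3*q - 8)*(40*t^2 - 21*t*k - 56*t*q + 9*t - 27*k^2 + 63*k*q - 36*k + 21*q - 9); both groups contain (40*t^2 - 21*t*k - 56*t*q + 9*t - 27*k^2 + 63*k*q - 36*k + 21*q - 9), so (3*k + 3*q - 8) is a factor with cofactor 40*t^2 - 21*t*k - 56*t*q + 9*t - 27*k^2 + 63*k*q - 36*k + 21*q - 9.
The cofactor groups again: 40*t^2 - 21*t*k - 56*t*q + 9*t - 27*k^2 + 63*k*q - 36*k + 21*q - 9 = 8*t*(5*t + 3*k - 7*q + 3) + (-9*k - 3)*(5*t + 3*k - 7*q + 3); both groups contain (5*t + 3*k - 7*q + 3), giving (8*t - 9*k - 3)*(5*t + 3*k - 7*q + 3).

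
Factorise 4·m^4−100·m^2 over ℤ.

Factor out 4·m^2, leaving m^2−25, which is a difference of two squares.

4·m^2·(m+5)·(m−5)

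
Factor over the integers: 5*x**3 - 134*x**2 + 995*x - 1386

(5*x - 9)*(x - 11)*(x - 14)

Testing divisors of the constant over divisors of the leading coefficient, x = 9/5 is a root, so (5*x - 9) divides it; the quotient is x**2 - 25*x + 154.
The remaining quadratic factors as (x - 14)(x - 11).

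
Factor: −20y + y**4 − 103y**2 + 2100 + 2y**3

(y + 10)(y + 5)(y − 6)(y − 7)

Among the possible rational roots, y = 7 is a root, so (y − 7) divides it; the quotient is y**3 + 9y**2 − 40y − 300.
Continuing, y = −5 is a root, giving the factor (y + 5) and quotient y**2 + 4y − 60.
The remaining quadratic factors as (y − 6)(y + 10).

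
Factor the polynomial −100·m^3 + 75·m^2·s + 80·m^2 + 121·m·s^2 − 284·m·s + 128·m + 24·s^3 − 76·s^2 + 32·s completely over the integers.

Group: 4·m·(−25·m^2 + 25·m·s + 20·m + 24·s^2 − 76·s + 32) + s·(−25·m^2 + 25·m·s + 20·m + 24·s^2 − 76·s + 32); both groups contain (−25·m^2 + 25·m·s + 20·m + 24·s^2 − 76·s + 32), so (4·m + s) is a factor with cofactor −25·m^2 + 25·m·s + 20·m + 24·s^2 − 76·s + 32.
The cofactor groups again: −25·m^2 + 25·m·s + 20·m + 24·s^2 − 76·s + 32 = −5·m·(5·m + 3·s − 8) + (8·s − 4)·(5·m + 3·s − 8); both groups contain (5·m + 3·s − 8), giving −(5·m − 8·s + 4)·(5·m + 3·s − 8).

−(4·m + s)·(5·m + 3·s − 8)·(5·m − 8·s + 4)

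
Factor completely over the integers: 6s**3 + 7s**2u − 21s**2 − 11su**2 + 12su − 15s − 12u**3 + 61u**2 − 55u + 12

(2s + 3u − 1)(3s − 4u + 3)(s + u − 4)

Group: 2s(3s**2 − su − 9s − 4u**2 + 19u − 12) + (3u − 1)(3s**2 − su − 9s − 4u**2 + 19u − 12); both groups contain (3s**2 − su − 9s − 4u**2 + 19u − 12), so (2s + 3u − 1) is a factor with cofactor 3s**2 − su − 9s − 4u**2 + 19u − 12.
The cofactor groups again: 3s**2 − su − 9s − 4u**2 + 19u − 12 = s(3s − 4u + 3) + (u − 4)(3s − 4u + 3); both groups contain (3s − 4u + 3), giving (s + u − 4)(3s − 4u + 3).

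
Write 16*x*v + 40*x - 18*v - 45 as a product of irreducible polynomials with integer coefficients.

Group as (16*x*v + 40*x) + (-18*v - 45) = 8*x*(2*v + 5) - 9*(2*v + 5).
Both groups share the factor (2*v + 5).

(2*v + 5)*(8*x - 9)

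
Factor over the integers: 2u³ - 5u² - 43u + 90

(2u + 9)(u - 2)(u - 5)

By the rational root theorem, u = 2 is a root, so (u - 2) is a factor; dividing leaves 2u² - u - 45.
The remaining quadratic factors as (2u + 9)(u - 5).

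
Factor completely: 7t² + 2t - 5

(7t - 5)(t + 1)

Need a pair with product 7·(-5) = -35 and sum 2: that's 7 and -5.
Split the middle term: 7t² + 7t - 5t - 5 = 7t(t + 1) - 5(t + 1).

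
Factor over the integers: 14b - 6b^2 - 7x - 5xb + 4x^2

Group: x(4x + 3b - 7) - 2b(4x + 3b - 7); both groups contain (4x + 3b - 7).

(x - 2b)(4x + 3b - 7)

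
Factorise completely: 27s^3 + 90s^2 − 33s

Pull out the common factor 3s, then factor the remaining trinomial.

3s(3s + 11)(3s − 1)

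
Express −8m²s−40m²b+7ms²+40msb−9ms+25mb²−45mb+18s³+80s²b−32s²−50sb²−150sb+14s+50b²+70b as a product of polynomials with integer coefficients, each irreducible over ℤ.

Group: m(−8ms−40mb−9s²−40sb+7s+25b²+35b) + (−2s+2)(−8ms−40mb−9s²−40sb+7s+25b²+35b); both groups contain (−8ms−40mb−9s²−40sb+7s+25b²+35b), so (m−2s+2) is a factor with cofactor −8ms−40mb−9s²−40sb+7s+25b²+35b.
The cofactor groups again: −8ms−40mb−9s²−40sb+7s+25b²+35b = −8m(s+5b) + (−9s+5b+7)(s+5b); both groups contain (s+5b), giving −(8m+9s−5b−7)(s+5b).

−(8m+9s−5b−7)(s+5b)(m−2s+2)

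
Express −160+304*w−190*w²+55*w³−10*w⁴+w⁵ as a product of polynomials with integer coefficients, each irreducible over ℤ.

Among the possible rational roots, w = 1 is a root, so (w−1) is a factor; dividing leaves w⁴−9*w³+46*w²−144*w+160.
Next, w = 4 is a root, so (w−4) is a factor; dividing leaves w³−5*w²+26*w−40.
Next, w = 2 is a root, so (w−2) divides it; the quotient is w²−3*w+20.
The quadratic w²−3*w+20 has discriminant −71 < 0 and is irreducible over ℤ.

(w−1)*(w−2)*(w−4)*(w²−3*w+20)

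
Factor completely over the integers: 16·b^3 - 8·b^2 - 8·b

8·b·(2·b + 1)·(b - 1)

Pull out the common factor 8·b, then factor the remaining trinomial.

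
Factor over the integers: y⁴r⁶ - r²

Every term has a factor of r²; factoring it out leaves y⁴r⁴ - 1.
Recognize a difference of squares with the parts y²r² and 1.
y²r² - 1 is again a difference of squares: (yr - 1)(yr + 1).

r²(yr + 1)(yr - 1)(y²r² + 1)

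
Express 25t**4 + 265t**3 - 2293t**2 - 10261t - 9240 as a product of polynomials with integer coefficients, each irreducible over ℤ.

Testing divisors of the constant over divisors of the leading coefficient, t = -7/5 is a root, so (5t + 7) divides it; the quotient is 5t**3 + 46t**2 - 523t - 1320.
Next, t = 8 is a root, so (t - 8) is a factor; dividing leaves 5t**2 + 86t + 165.
The remaining quadratic factors as (5t + 11)(t + 15).

(5t + 11)(5t + 7)(t + 15)(t - 8)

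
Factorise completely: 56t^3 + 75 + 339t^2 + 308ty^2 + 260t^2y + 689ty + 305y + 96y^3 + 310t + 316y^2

Group: t(56t^2 + 92ty + 59t + 32y^2 + 52y + 15) + (3y + 5)(56t^2 + 92ty + 59t + 32y^2 + 52y + 15); both groups contain (56t^2 + 92ty + 59t + 32y^2 + 52y + 15), so (t + 3y + 5) is a factor with cofactor 56t^2 + 92ty + 59t + 32y^2 + 52y + 15.
The cofactor groups again: 56t^2 + 92ty + 59t + 32y^2 + 52y + 15 = 7t(8t + 4y + 5) + (8y + 3)(8t + 4y + 5); both groups contain (8t + 4y + 5), giving (7t + 8y + 3)(8t + 4y + 5).

(7t + 8y + 3)(8t + 4y + 5)(t + 3y + 5)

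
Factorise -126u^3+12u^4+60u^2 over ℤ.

Pull out the common factor 6u^2, then factor the remaining trinomial.

6u^2(2u-1)(u-10)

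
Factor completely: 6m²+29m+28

Need a pair with product 6·28 = 168 and sum 29: that's 8 and 21.
Split the middle term: 6m²+8m + 21m+28 = 2m(3m+4) + 7(3m+4).

(2m+7)(3m+4)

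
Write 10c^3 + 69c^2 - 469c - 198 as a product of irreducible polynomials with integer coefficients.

Among the possible rational roots, c = 9/2 is a root, so (2c - 9) is a factor; dividing leaves 5c^2 + 57c + 22.
The remaining quadratic factors as (5c + 2)(c + 11).

(2c - 9)(5c + 2)(c + 11)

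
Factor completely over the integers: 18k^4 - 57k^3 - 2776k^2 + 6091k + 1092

(3k - 7)(6k + 1)(k + 12)(k - 13)

By the rational root theorem, k = -1/6 is a root, giving the factor (6k + 1) and quotient 3k^3 - 10k^2 - 461k + 1092.
Next, k = -12 is a root, so (k + 12) is a factor; dividing leaves 3k^2 - 46k + 91.
The remaining quadratic factors as (k - 13)(3k - 7).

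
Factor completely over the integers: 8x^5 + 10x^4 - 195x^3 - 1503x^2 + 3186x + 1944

(2x + 1)(4x - 9)(x - 6)(x^2 + 9x + 36)

Among the possible rational roots, x = 9/4 is a root, so (4x - 9) divides it; the quotient is 2x^4 + 7x^3 - 33x^2 - 450x - 216.
Then x = 6 is a root, so (x - 6) divides it; the quotient is 2x^3 + 19x^2 + 81x + 36.
Then x = -1/2 is a root, giving the factor (2x + 1) and quotient x^2 + 9x + 36.
The quadratic x^2 + 9x + 36 has discriminant -63 < 0 and is irreducible over ℤ.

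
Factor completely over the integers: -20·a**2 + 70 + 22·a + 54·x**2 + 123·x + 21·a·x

Group: -5·a·(4·a - 9·x - 10) + (-6·x - 7)·(4·a - 9·x - 10); both groups contain (4·a - 9·x - 10).

-(4·a - 9·x - 10)·(5·a + 6·x + 7)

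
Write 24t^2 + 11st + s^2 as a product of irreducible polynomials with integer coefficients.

(s + 3t)(s + 8t)

Group: s(s + 8t) + 3t(s + 8t); both groups contain (s + 8t).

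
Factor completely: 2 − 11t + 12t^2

Need a pair with product 12·2 = 24 and sum −11: that's −3 and −8.
Split the middle term: 12t^2 − 3t − 8t + 2 = 3t(4t − 1) − 2(4t − 1).

(3t − 2)(4t − 1)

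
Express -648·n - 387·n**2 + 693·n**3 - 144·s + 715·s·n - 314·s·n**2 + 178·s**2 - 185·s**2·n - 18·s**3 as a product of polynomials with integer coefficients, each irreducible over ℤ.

-(9·s - 11·n - 8)·(s + 7·n - 9)·(2·s + 9·n)

Group: 9·s·(-2·s**2 - 23·s·n + 18·s - 63·n**2 + 81·n) + (-11·n - 8)·(-2·s**2 - 23·s·n + 18·s - 63·n**2 + 81·n); both groups contain (-2·s**2 - 23·s·n + 18·s - 63·n**2 + 81·n), so (9·s - 11·n - 8) is a factor with cofactor -2·s**2 - 23·s·n + 18·s - 63·n**2 + 81·n.
The cofactor groups again: -2·s**2 - 23·s·n + 18·s - 63·n**2 + 81·n = -2·s·(s + 7·n - 9) - 9·n·(s + 7·n - 9); both groups contain (s + 7·n - 9), giving -(2·s + 9·n)·(s + 7·n - 9).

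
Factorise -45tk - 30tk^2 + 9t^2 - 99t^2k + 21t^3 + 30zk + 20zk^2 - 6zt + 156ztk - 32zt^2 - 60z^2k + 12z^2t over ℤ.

Group: 2z(6zt - 30zk - 7t^2 + 33tk - 3t + 10k^2 + 15k) - 3t(6zt - 30zk - 7t^2 + 33tk - 3t + 10k^2 + 15k); both groups contain (6zt - 30zk - 7t^2 + 33tk - 3t + 10k^2 + 15k), so (2z - 3t) is a factor with cofactor 6zt - 30zk - 7t^2 + 33tk - 3t + 10k^2 + 15k.
The cofactor groups again: 6zt - 30zk - 7t^2 + 33tk - 3t + 10k^2 + 15k = t(6z - 7t - 2k - 3) - 5k(6z - 7t - 2k - 3); both groups contain (6z - 7t - 2k - 3), giving (t - 5k)(6z - 7t - 2k - 3).

(6z - 7t - 2k - 3)(2z - 3t)(t - 5k)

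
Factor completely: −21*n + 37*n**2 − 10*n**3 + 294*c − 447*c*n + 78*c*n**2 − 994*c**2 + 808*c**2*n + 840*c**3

Group: 12*c*(70*c**2 + 9*c*n − 42*c − n**2 + 3*n) + (10*n − 7)*(70*c**2 + 9*c*n − 42*c − n**2 + 3*n); both groups contain (70*c**2 + 9*c*n − 42*c − n**2 + 3*n), so (12*c + 10*n − 7) is a factor with cofactor 70*c**2 + 9*c*n − 42*c − n**2 + 3*n.
The cofactor groups again: 70*c**2 + 9*c*n − 42*c − n**2 + 3*n = 5*c*(14*c − n) + (n − 3)*(14*c − n); both groups contain (14*c − n), giving (5*c + n − 3)*(14*c − n).

(12*c + 10*n − 7)*(14*c − n)*(5*c + n − 3)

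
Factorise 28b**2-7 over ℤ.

7(2b+1)(2b-1)

Factor out 7, leaving 4b**2-1, which is a difference of two squares.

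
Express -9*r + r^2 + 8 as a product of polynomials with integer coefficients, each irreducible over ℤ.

(r - 1)*(r - 8)

Two integers with product 8 and sum -9 are -1 and -8.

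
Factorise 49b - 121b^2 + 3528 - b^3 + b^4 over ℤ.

(b + 7)(b + 8)(b - 7)(b - 9)

Trying the rational-root candidates, b = -8 is a root, so (b + 8) is a factor; dividing leaves b^3 - 9b^2 - 49b + 441.
Continuing, b = 7 is a root, so (b - 7) divides it; the quotient is b^2 - 2b - 63.
The remaining quadratic factors as (b - 9)(b + 7).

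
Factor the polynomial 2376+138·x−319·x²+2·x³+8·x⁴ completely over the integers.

Testing divisors of the constant over divisors of the leading coefficient, x = −6 is a root, so (x+6) is a factor; dividing leaves 8·x³−46·x²−43·x+396.
Then x = 4 is a root, so (x−4) divides it; the quotient is 8·x²−14·x−99.
The remaining quadratic factors as (2·x−9)(4·x+11).

(2·x−9)·(4·x+11)·(x+6)·(x−4)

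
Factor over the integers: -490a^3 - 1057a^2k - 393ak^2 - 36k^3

-(10a + 3k)(7a + 12k)(7a + k)

Group: 10a(-49a^2 - 91ak - 12k^2) + 3k(-49a^2 - 91ak - 12k^2); both groups contain (-49a^2 - 91ak - 12k^2), so (10a + 3k) is a factor with cofactor -49a^2 - 91ak - 12k^2.
The cofactor groups again: -49a^2 - 91ak - 12k^2 = -7a(7a + 12k) - k(7a + 12k); both groups contain (7a + 12k), giving -(7a + k)(7a + 12k).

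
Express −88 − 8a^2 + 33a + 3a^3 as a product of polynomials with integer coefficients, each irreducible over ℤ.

(3a − 8)(a^2 + 11)

Group as (3a^3 + 33a) + (−8a^2 − 88) = 3a(a^2 + 11) − 8(a^2 + 11).
Both groups share the factor (a^2 + 11).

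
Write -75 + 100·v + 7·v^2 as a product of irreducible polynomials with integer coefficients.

(7·v - 5)·(v + 15)

Need a pair with product 7·(-75) = -525 and sum 100: that's -5 and 105.
Split the middle term: 7·v^2 - 5·v + 105·v - 75 = v·(7·v - 5) + 15·(7·v - 5).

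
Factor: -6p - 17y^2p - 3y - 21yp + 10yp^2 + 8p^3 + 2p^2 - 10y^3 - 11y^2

-(5y - 4p + 3)(y + 2p)(2y + p + 1)

Group: y(-10y^2 + 3yp - 11y + 4p^2 + p - 3) + 2p(-10y^2 + 3yp - 11y + 4p^2 + p - 3); both groups contain (-10y^2 + 3yp - 11y + 4p^2 + p - 3), so (y + 2p) is a factor with cofactor -10y^2 + 3yp - 11y + 4p^2 + p - 3.
The cofactor groups again: -10y^2 + 3yp - 11y + 4p^2 + p - 3 = -2y(5y - 4p + 3) + (-p - 1)(5y - 4p + 3); both groups contain (5y - 4p + 3), giving -(2y + p + 1)(5y - 4p + 3).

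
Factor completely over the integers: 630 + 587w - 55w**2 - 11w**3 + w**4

Among the possible rational roots, w = -1 is a root, so (w + 1) divides it; the quotient is w**3 - 12w**2 - 43w + 630.
Continuing, w = -7 is a root, so (w + 7) divides it; the quotient is w**2 - 19w + 90.
The remaining quadratic factors as (w - 10)(w - 9).

(w + 1)(w + 7)(w - 10)(w - 9)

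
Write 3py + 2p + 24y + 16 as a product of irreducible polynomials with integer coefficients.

(3y + 2)(p + 8)

Group as (3py + 2p) + (24y + 16) = p(3y + 2) + 8(3y + 2).
Both groups share the factor (3y + 2).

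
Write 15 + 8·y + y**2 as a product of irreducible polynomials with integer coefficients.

Two integers with product 15 and sum 8 are 3 and 5.

(y + 3)·(y + 5)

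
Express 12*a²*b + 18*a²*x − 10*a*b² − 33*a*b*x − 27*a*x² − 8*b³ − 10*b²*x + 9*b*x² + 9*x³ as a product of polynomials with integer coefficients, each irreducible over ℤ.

Group: 2*a*(6*a*b + 9*a*x − 8*b² − 18*b*x − 9*x²) + (b − x)*(6*a*b + 9*a*x − 8*b² − 18*b*x − 9*x²); both groups contain (6*a*b + 9*a*x − 8*b² − 18*b*x − 9*x²), so (2*a + b − x) is a factor with cofactor 6*a*b + 9*a*x − 8*b² − 18*b*x − 9*x².
The cofactor groups again: 6*a*b + 9*a*x − 8*b² − 18*b*x − 9*x² = 3*a*(2*b + 3*x) + (−4*b − 3*x)*(2*b + 3*x); both groups contain (2*b + 3*x), giving (3*a − 4*b − 3*x)*(2*b + 3*x).

(2*a + b − x)*(2*b + 3*x)*(3*a − 4*b − 3*x)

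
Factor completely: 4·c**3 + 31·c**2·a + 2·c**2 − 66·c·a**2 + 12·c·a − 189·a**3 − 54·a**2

(c − 3·a)·(4·c + 7·a + 2)·(c + 9·a)

Group: 4·c·(c**2 + 6·c·a − 27·a**2) + (7·a + 2)·(c**2 + 6·c·a − 27·a**2); both groups contain (c**2 + 6·c·a − 27·a**2), so (4·c + 7·a + 2) is a factor with cofactor c**2 + 6·c·a − 27·a**2.
The cofactor groups again: c**2 + 6·c·a − 27·a**2 = c·(c + 9·a) − 3·a·(c + 9·a); both groups contain (c + 9·a), giving (c − 3·a)·(c + 9·a).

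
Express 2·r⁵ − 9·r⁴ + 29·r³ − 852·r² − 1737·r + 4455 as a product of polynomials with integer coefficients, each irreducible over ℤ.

Trying the rational-root candidates, r = 3/2 is a root, so (2·r − 3) is a factor; dividing leaves r⁴ − 3·r³ + 10·r² − 411·r − 1485.
Continuing, r = −3 is a root, giving the factor (r + 3) and quotient r³ − 6·r² + 28·r − 495.
Continuing, r = 9 is a root, so (r − 9) divides it; the quotient is r² + 3·r + 55.
The quadratic r² + 3·r + 55 has discriminant −211 < 0 and is irreducible over ℤ.

(2·r − 3)·(r + 3)·(r − 9)·(r² + 3·r + 55)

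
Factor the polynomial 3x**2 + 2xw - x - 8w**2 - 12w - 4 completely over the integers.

Group: 3x(x + 2w + 1) + (-4w - 4)(x + 2w + 1); both groups contain (x + 2w + 1).

(3x - 4w - 4)(x + 2w + 1)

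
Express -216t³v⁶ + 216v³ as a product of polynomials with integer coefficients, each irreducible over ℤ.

Pull out the common factor 216v³, leaving -t³v³ + 1.
Recognize a difference of cubes with the parts 1 and tv.

-216v³(tv - 1)(t²v² + tv + 1)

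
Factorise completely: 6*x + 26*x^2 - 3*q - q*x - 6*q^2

-(6*q + 13*x + 3)*(q - 2*x)

Group: -6*q*(q - 2*x) + (-13*x - 3)*(q - 2*x); both groups contain (q - 2*x).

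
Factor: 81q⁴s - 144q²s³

Every term has a factor of 9q²s. Then 9q² - 16s² = (3q)² − (4s)².

9q²s(3q + 4s)(3q - 4s)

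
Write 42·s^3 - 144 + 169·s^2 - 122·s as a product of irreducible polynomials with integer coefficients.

(2·s + 9)·(3·s + 2)·(7·s - 8)

Trying the rational-root candidates, s = -2/3 is a root, so (3·s + 2) divides it; the quotient is 14·s^2 + 47·s - 72.
The remaining quadratic factors as (2·s + 9)(7·s - 8).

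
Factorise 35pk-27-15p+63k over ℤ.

Group as (35pk-15p) + (63k-27) = 5p(7k-3) + 9(7k-3).
Both groups share the factor (7k-3).

(5p+9)(7k-3)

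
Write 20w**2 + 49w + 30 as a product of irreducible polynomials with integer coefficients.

Need a pair with product 20·30 = 600 and sum 49: that's 24 and 25.
Split the middle term: 20w**2 + 24w + 25w + 30 = 4w(5w + 6) + 5(5w + 6).

(4w + 5)(5w + 6)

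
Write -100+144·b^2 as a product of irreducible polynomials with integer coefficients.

4·(6·b+5)·(6·b-5)

Pull out the common factor 4; 36·b^2-25 is a difference of squares.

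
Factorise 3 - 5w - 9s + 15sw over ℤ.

(3s - 1)(5w - 3)

Group as (15sw - 9s) + (-5w + 3) = 3s(5w - 3) - (5w - 3).
Both groups share the factor (5w - 3).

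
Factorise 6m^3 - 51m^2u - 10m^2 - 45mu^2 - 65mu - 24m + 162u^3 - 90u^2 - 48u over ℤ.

(6m - 9u + 8)(m + 2u)(m - 9u - 3)

Group: m(6m^2 - 63mu - 10m + 81u^2 - 45u - 24) + 2u(6m^2 - 63mu - 10m + 81u^2 - 45u - 24); both groups contain (6m^2 - 63mu - 10m + 81u^2 - 45u - 24), so (m + 2u) is a factor with cofactor 6m^2 - 63mu - 10m + 81u^2 - 45u - 24.
The cofactor groups again: 6m^2 - 63mu - 10m + 81u^2 - 45u - 24 = 6m(m - 9u - 3) + (-9u + 8)(m - 9u - 3); both groups contain (m - 9u - 3), giving (6m - 9u + 8)(m - 9u - 3).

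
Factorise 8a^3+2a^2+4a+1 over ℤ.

(4a+1)(2a^2+1)

Group as (8a^3+4a) + (2a^2+1) = 4a(2a^2+1) + (2a^2+1).
Both groups share the factor (2a^2+1).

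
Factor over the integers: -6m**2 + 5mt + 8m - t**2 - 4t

Group: -2m(3m - t - 4) + t(3m - t - 4); both groups contain (3m - t - 4).

-(2m - t)(3m - t - 4)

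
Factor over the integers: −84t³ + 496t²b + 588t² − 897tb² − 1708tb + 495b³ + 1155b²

Group: t(−84t² + 244tb − 165b²) + (−3b − 7)(−84t² + 244tb − 165b²); both groups contain (−84t² + 244tb − 165b²), so (t − 3b − 7) is a factor with cofactor −84t² + 244tb − 165b².
The cofactor groups again: −84t² + 244tb − 165b² = −14t(6t − 11b) + 15b(6t − 11b); both groups contain (6t − 11b), giving −(14t − 15b)(6t − 11b).

−(6t − 11b)(14t − 15b)(t − 3b − 7)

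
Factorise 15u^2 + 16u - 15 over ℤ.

Need a pair with product 15·(-15) = -225 and sum 16: that's -9 and 25.
Split the middle term: 15u^2 - 9u + 25u - 15 = 3u(5u - 3) + 5(5u - 3).

(3u + 5)(5u - 3)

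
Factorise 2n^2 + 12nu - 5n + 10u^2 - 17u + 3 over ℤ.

(2n + 2u - 3)(n + 5u - 1)

Group: 2n(n + 5u - 1) + (2u - 3)(n + 5u - 1); both groups contain (n + 5u - 1).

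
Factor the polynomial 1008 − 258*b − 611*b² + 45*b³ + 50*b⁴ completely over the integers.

Trying the rational-root candidates, b = −8/5 is a root, so (5*b + 8) is a factor; dividing leaves 10*b³ − 7*b² − 111*b + 126.
Then b = 6/5 is a root, giving the factor (5*b − 6) and quotient 2*b² + b − 21.
The remaining quadratic factors as (b − 3)(2*b + 7).

(2*b + 7)*(5*b + 8)*(5*b − 6)*(b − 3)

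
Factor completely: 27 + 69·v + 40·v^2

(5·v + 3)·(8·v + 9)

Need a pair with product 40·27 = 1080 and sum 69: that's 24 and 45.
Split the middle term: 40·v^2 + 24·v + 45·v + 27 = 8·v·(5·v + 3) + 9·(5·v + 3).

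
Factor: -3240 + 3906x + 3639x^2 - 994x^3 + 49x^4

By the rational root theorem, x = 4/7 is a root, so (7x - 4) is a factor; dividing leaves 7x^3 - 138x^2 + 441x + 810.
Next, x = 6 is a root, so (x - 6) is a factor; dividing leaves 7x^2 - 96x - 135.
The remaining quadratic factors as (x - 15)(7x + 9).

(7x + 9)(7x - 4)(x - 15)(x - 6)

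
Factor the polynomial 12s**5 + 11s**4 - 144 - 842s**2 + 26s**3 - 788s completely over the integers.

Testing divisors of the constant over divisors of the leading coefficient, s = -1/4 is a root, so (4s + 1) divides it; the quotient is 3s**4 + 2s**3 + 6s**2 - 212s - 144.
Continuing, s = 4 is a root, giving the factor (s - 4) and quotient 3s**3 + 14s**2 + 62s + 36.
Continuing, s = -2/3 is a root, so (3s + 2) is a factor; dividing leaves s**2 + 4s + 18.
The quadratic s**2 + 4s + 18 has discriminant -56 < 0 and is irreducible over ℤ.

(3s + 2)(4s + 1)(s - 4)(s**2 + 4s + 18)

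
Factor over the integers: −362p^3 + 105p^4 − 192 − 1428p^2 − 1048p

(3p + 2)(5p + 8)(7p + 2)(p − 6)

Trying the rational-root candidates, p = −2/7 is a root, so (7p + 2) divides it; the quotient is 15p^3 − 56p^2 − 188p − 96.
Next, p = −2/3 is a root, giving the factor (3p + 2) and quotient 5p^2 − 22p − 48.
The remaining quadratic factors as (p − 6)(5p + 8).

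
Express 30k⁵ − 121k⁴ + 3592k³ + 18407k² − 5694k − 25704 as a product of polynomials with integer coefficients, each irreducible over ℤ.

Among the possible rational roots, k = 6/5 is a root, so (5k − 6) divides it; the quotient is 6k⁴ − 17k³ + 698k² + 4519k + 4284.
Next, k = −7/6 is a root, giving the factor (6k + 7) and quotient k³ − 4k² + 121k + 612.
Continuing, k = −4 is a root, so (k + 4) divides it; the quotient is k² − 8k + 153.
The quadratic k² − 8k + 153 has discriminant −548 < 0 and is irreducible over ℤ.

(5k − 6)(6k + 7)(k + 4)(k² − 8k + 153)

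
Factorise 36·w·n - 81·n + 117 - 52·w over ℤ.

(4·w - 9)·(9·n - 13)

Group as (36·w·n - 52·w) + (-81·n + 117) = 4·w·(9·n - 13) - 9·(9·n - 13).
Both groups share the factor (9·n - 13).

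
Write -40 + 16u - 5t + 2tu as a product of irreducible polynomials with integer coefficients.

Group as (2tu - 5t) + (16u - 40) = t(2u - 5) + 8(2u - 5).
Both groups share the factor (2u - 5).

(2u - 5)(t + 8)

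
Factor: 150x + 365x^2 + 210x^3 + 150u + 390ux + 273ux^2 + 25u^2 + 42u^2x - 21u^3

Group: 7u(-3u^2 + 12ux + 10u + 15x^2 + 10x) + (14x + 15)(-3u^2 + 12ux + 10u + 15x^2 + 10x); both groups contain (-3u^2 + 12ux + 10u + 15x^2 + 10x), so (7u + 14x + 15) is a factor with cofactor -3u^2 + 12ux + 10u + 15x^2 + 10x.
The cofactor groups again: -3u^2 + 12ux + 10u + 15x^2 + 10x = -3u(u + x) + (15x + 10)(u + x); both groups contain (u + x), giving -(3u - 15x - 10)(u + x).

-(3u - 15x - 10)(7u + 14x + 15)(u + x)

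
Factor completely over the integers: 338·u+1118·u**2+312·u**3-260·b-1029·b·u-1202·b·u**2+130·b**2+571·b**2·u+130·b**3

(10·b-13·u)·(13·b-4·u-13)·(b+6·u+2)

Group: 10·b·(13·b**2+74·b·u+13·b-24·u**2-86·u-26) - 13·u·(13·b**2+74·b·u+13·b-24·u**2-86·u-26); both groups contain (13·b**2+74·b·u+13·b-24·u**2-86·u-26), so (10·b-13·u) is a factor with cofactor 13·b**2+74·b·u+13·b-24·u**2-86·u-26.
The cofactor groups again: 13·b**2+74·b·u+13·b-24·u**2-86·u-26 = b·(13·b-4·u-13) + (6·u+2)·(13·b-4·u-13); both groups contain (13·b-4·u-13), giving (b+6·u+2)·(13·b-4·u-13).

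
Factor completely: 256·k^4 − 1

(4·k + 1)·(4·k − 1)·(16·k^2 + 1)

Difference of squares twice: with A = 4·k and B = 1, A⁴ − B⁴ = (A² − B²)(A² + B²), and A² − B² factors again.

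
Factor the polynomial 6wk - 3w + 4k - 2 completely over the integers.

Group as (6wk - 3w) + (4k - 2) = 3w(2k - 1) + 2(2k - 1).
Both groups share the factor (2k - 1).

(2k - 1)(3w + 2)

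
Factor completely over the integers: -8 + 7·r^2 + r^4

(r + 1)·(r - 1)·(r^2 + 8)

Substitute u = r^2 to get a quadratic in u, then factor.
r^2 + 8 is irreducible over ℤ (always positive, so no real roots).
r^2 - 1 is a difference of squares.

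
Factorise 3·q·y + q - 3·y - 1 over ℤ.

Group as (3·q·y + q) + (-3·y - 1) = q·(3·y + 1) - (3·y + 1).
Both groups share the factor (3·y + 1).

(3·y + 1)·(q - 1)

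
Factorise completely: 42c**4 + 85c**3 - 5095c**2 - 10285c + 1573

Trying the rational-root candidates, c = 1/7 is a root, so (7c - 1) divides it; the quotient is 6c**3 + 13c**2 - 726c - 1573.
Next, c = -13/6 is a root, so (6c + 13) is a factor; dividing leaves c**2 - 121.
The remaining quadratic factors as (c + 11)(c - 11).

(6c + 13)(7c - 1)(c + 11)(c - 11)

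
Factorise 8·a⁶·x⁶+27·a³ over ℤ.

Pull out the common factor a³, leaving 8·a³·x⁶+27.
Recognize a sum of cubes with the parts 2·a·x² and 3.

a³·(2·a·x²+3)·(4·a²·x⁴-6·a·x²+9)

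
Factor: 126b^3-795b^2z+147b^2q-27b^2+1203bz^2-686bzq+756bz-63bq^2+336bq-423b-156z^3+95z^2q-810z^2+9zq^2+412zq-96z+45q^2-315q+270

Group: 7b(18b^2-111bz+21bq+9b+156z^2-95zq+30z-9q^2+63q-54) + (-z-5)(18b^2-111bz+21bq+9b+156z^2-95zq+30z-9q^2+63q-54); both groups contain (18b^2-111bz+21bq+9b+156z^2-95zq+30z-9q^2+63q-54), so (7b-z-5) is a factor with cofactor 18b^2-111bz+21bq+9b+156z^2-95zq+30z-9q^2+63q-54.
The cofactor groups again: 18b^2-111bz+21bq+9b+156z^2-95zq+30z-9q^2+63q-54 = 3b(6b-13z+9q-9) + (-12z-q+6)(6b-13z+9q-9); both groups contain (6b-13z+9q-9), giving (3b-12z-q+6)(6b-13z+9q-9).

(3b-12z-q+6)(6b-13z+9q-9)(7b-z-5)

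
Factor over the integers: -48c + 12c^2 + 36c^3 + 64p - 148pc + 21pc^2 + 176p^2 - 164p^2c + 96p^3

(4p - 3c)(3p - 4c + 4)(8p + 3c + 4)

Group: 4p(24p^2 - 23pc + 44p - 12c^2 - 4c + 16) - 3c(24p^2 - 23pc + 44p - 12c^2 - 4c + 16); both groups contain (24p^2 - 23pc + 44p - 12c^2 - 4c + 16), so (4p - 3c) is a factor with cofactor 24p^2 - 23pc + 44p - 12c^2 - 4c + 16.
The cofactor groups again: 24p^2 - 23pc + 44p - 12c^2 - 4c + 16 = 8p(3p - 4c + 4) + (3c + 4)(3p - 4c + 4); both groups contain (3p - 4c + 4), giving (8p + 3c + 4)(3p - 4c + 4).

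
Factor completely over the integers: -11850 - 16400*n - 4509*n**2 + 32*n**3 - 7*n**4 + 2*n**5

(2*n + 5)*(n + 1)*(n - 15)*(n**2 + 8*n + 158)

Testing divisors of the constant over divisors of the leading coefficient, n = -1 is a root, so (n + 1) divides it; the quotient is 2*n**4 - 9*n**3 + 41*n**2 - 4550*n - 11850.
Next, n = -5/2 is a root, so (2*n + 5) divides it; the quotient is n**3 - 7*n**2 + 38*n - 2370.
Continuing, n = 15 is a root, so (n - 15) divides it; the quotient is n**2 + 8*n + 158.
The quadratic n**2 + 8*n + 158 has discriminant -568 < 0 and is irreducible over ℤ.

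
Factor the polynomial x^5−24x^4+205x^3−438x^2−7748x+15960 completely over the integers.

Testing divisors of the constant over divisors of the leading coefficient, x = 14 is a root, giving the factor (x−14) and quotient x^4−10x^3+65x^2+472x−1140.
Next, x = 2 is a root, so (x−2) is a factor; dividing leaves x^3−8x^2+49x+570.
Continuing, x = −5 is a root, so (x+5) divides it; the quotient is x^2−13x+114.
The quadratic x^2−13x+114 has discriminant −287 < 0 and is irreducible over ℤ.

(x+5)(x−14)(x−2)(x^2−13x+114)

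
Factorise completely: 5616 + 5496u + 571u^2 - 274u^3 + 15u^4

Testing divisors of the constant over divisors of the leading coefficient, u = -12/5 is a root, so (5u + 12) is a factor; dividing leaves 3u^3 - 62u^2 + 263u + 468.
Next, u = 13 is a root, so (u - 13) is a factor; dividing leaves 3u^2 - 23u - 36.
The remaining quadratic factors as (u - 9)(3u + 4).

(3u + 4)(5u + 12)(u - 13)(u - 9)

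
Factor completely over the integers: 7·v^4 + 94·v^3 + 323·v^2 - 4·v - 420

Trying the rational-root candidates, v = -10/7 is a root, giving the factor (7·v + 10) and quotient v^3 + 12·v^2 + 29·v - 42.
Next, v = 1 is a root, so (v - 1) is a factor; dividing leaves v^2 + 13·v + 42.
The remaining quadratic factors as (v + 7)(v + 6).

(7·v + 10)·(v + 6)·(v + 7)·(v - 1)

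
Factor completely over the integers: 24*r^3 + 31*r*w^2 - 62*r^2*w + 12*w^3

(2*r - 3*w)*(3*r - 4*w)*(4*r + w)

Group: 3*r*(8*r^2 - 10*r*w - 3*w^2) - 4*w*(8*r^2 - 10*r*w - 3*w^2); both groups contain (8*r^2 - 10*r*w - 3*w^2), so (3*r - 4*w) is a factor with cofactor 8*r^2 - 10*r*w - 3*w^2.
The cofactor groups again: 8*r^2 - 10*r*w - 3*w^2 = 2*r*(4*r + w) - 3*w*(4*r + w); both groups contain (4*r + w), giving (2*r - 3*w)*(4*r + w).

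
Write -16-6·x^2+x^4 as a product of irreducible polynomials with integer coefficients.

Substitute u = x^2 to get a quadratic in u, then factor.
x^2+2 is irreducible over ℤ (always positive, so no real roots).
x^2-8 is irreducible over ℤ (8 is not a perfect square).

(x^2+2)·(x^2-8)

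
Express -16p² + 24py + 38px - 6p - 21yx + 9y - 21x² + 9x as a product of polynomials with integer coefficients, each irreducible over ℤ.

Group: -2p(8p - 7x + 3) + (3y + 3x)(8p - 7x + 3); both groups contain (8p - 7x + 3).

-(2p - 3y - 3x)(8p - 7x + 3)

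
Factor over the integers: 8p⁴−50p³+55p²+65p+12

(2p+1)(4p+1)(p−3)(p−4)

Among the possible rational roots, p = 3 is a root, so (p−3) is a factor; dividing leaves 8p³−26p²−23p−4.
Next, p = 4 is a root, giving the factor (p−4) and quotient 8p²+6p+1.
The remaining quadratic factors as (2p+1)(4p+1).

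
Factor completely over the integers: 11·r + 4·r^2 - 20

Need a pair with product 4·(-20) = -80 and sum 11: that's 16 and -5.
Split the middle term: 4·r^2 + 16·r - 5·r - 20 = 4·r·(r + 4) - 5·(r + 4).

(4·r - 5)·(r + 4)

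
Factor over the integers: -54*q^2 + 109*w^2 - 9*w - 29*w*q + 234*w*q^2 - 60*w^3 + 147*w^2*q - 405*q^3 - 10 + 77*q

-(4*w - 5*q + 1)*(3*w - 9*q - 5)*(5*w + 9*q - 2)

Group: 4*w*(-15*w^2 + 18*w*q + 31*w + 81*q^2 + 27*q - 10) + (-5*q + 1)*(-15*w^2 + 18*w*q + 31*w + 81*q^2 + 27*q - 10); both groups contain (-15*w^2 + 18*w*q + 31*w + 81*q^2 + 27*q - 10), so (4*w - 5*q + 1) is a factor with cofactor -15*w^2 + 18*w*q + 31*w + 81*q^2 + 27*q - 10.
The cofactor groups again: -15*w^2 + 18*w*q + 31*w + 81*q^2 + 27*q - 10 = -5*w*(3*w - 9*q - 5) + (-9*q + 2)*(3*w - 9*q - 5); both groups contain (3*w - 9*q - 5), giving -(5*w + 9*q - 2)*(3*w - 9*q - 5).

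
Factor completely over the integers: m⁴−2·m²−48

Substitute u = m² to get a quadratic in u, then factor.
m²−8 is irreducible over ℤ (8 is not a perfect square).
m²+6 is irreducible over ℤ (always positive, so no real roots).

(m²+6)·(m²−8)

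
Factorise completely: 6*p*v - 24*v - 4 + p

Group as (6*p*v + p) + (-24*v - 4) = p*(6*v + 1) - 4*(6*v + 1).
Both groups share the factor (6*v + 1).

(6*v + 1)*(p - 4)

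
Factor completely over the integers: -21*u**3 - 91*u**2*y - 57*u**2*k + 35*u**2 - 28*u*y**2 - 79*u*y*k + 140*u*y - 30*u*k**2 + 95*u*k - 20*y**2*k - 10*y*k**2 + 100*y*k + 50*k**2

Group: u*(-21*u**2 - 7*u*y - 15*u*k + 35*u - 5*y*k + 25*k) + (4*y + 2*k)*(-21*u**2 - 7*u*y - 15*u*k + 35*u - 5*y*k + 25*k); both groups contain (-21*u**2 - 7*u*y - 15*u*k + 35*u - 5*y*k + 25*k), so (u + 4*y + 2*k) is a factor with cofactor -21*u**2 - 7*u*y - 15*u*k + 35*u - 5*y*k + 25*k.
The cofactor groups again: -21*u**2 - 7*u*y - 15*u*k + 35*u - 5*y*k + 25*k = -3*u*(7*u + 5*k) + (-y + 5)*(7*u + 5*k); both groups contain (7*u + 5*k), giving -(3*u + y - 5)*(7*u + 5*k).

-(u + 4*y + 2*k)*(3*u + y - 5)*(7*u + 5*k)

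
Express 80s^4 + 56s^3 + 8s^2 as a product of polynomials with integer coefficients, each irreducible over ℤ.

8s^2(2s + 1)(5s + 1)

Pull out the common factor 8s^2, then factor the remaining trinomial.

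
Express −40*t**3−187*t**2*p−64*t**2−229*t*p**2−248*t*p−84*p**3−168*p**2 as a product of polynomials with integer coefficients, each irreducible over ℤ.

−(t+3*p)*(5*t+4*p+8)*(8*t+7*p)

Group: 8*t*(−5*t**2−19*t*p−8*t−12*p**2−24*p) + 7*p*(−5*t**2−19*t*p−8*t−12*p**2−24*p); both groups contain (−5*t**2−19*t*p−8*t−12*p**2−24*p), so (8*t+7*p) is a factor with cofactor −5*t**2−19*t*p−8*t−12*p**2−24*p.
The cofactor groups again: −5*t**2−19*t*p−8*t−12*p**2−24*p = −5*t*(t+3*p) + (−4*p−8)*(t+3*p); both groups contain (t+3*p), giving −(5*t+4*p+8)*(t+3*p).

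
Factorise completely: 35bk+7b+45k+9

(5k+1)(7b+9)

Group as (35bk+7b) + (45k+9) = 7b(5k+1) + 9(5k+1).
Both groups share the factor (5k+1).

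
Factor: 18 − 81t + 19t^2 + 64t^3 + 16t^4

Testing divisors of the constant over divisors of the leading coefficient, t = 3/4 is a root, giving the factor (4t − 3) and quotient 4t^3 + 19t^2 + 19t − 6.
Then t = −2 is a root, giving the factor (t + 2) and quotient 4t^2 + 11t − 3.
The remaining quadratic factors as (t + 3)(4t − 1).

(4t − 1)(4t − 3)(t + 2)(t + 3)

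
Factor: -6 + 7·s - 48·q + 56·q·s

(7·s - 6)·(8·q + 1)

Group as (56·q·s - 48·q) + (7·s - 6) = 8·q·(7·s - 6) + (7·s - 6).
Both groups share the factor (7·s - 6).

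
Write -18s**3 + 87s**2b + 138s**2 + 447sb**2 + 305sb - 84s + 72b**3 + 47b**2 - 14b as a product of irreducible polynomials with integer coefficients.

Group: s(-18s**2 - 57sb + 12s - 9b**2 + 2b) + (-8b - 7)(-18s**2 - 57sb + 12s - 9b**2 + 2b); both groups contain (-18s**2 - 57sb + 12s - 9b**2 + 2b), so (s - 8b - 7) is a factor with cofactor -18s**2 - 57sb + 12s - 9b**2 + 2b.
The cofactor groups again: -18s**2 - 57sb + 12s - 9b**2 + 2b = -3s(6s + b) + (-9b + 2)(6s + b); both groups contain (6s + b), giving -(3s + 9b - 2)(6s + b).

-(s - 8b - 7)(3s + 9b - 2)(6s + b)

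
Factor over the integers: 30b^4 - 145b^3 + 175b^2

5b^2(2b - 5)(3b - 7)

Pull out the common factor 5b^2, then factor the remaining trinomial.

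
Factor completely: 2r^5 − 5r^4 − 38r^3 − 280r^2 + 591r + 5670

Testing divisors of the constant over divisors of the leading coefficient, r = 5 is a root, giving the factor (r − 5) and quotient 2r^4 + 5r^3 − 13r^2 − 345r − 1134.
Next, r = −7/2 is a root, so (2r + 7) divides it; the quotient is r^3 − r^2 − 3r − 162.
Continuing, r = 6 is a root, so (r − 6) divides it; the quotient is r^2 + 5r + 27.
The quadratic r^2 + 5r + 27 has discriminant −83 < 0 and is irreducible over ℤ.

(2r + 7)(r − 5)(r − 6)(r^2 + 5r + 27)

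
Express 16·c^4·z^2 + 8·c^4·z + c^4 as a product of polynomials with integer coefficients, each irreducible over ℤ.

Factor out c^4 first: what remains is 16·z^2 + 8·z + 1.
Recognize a perfect-square trinomial with the parts 4·z and 1.

c^4·(4·z + 1)^2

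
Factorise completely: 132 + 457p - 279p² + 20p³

(4p + 1)(5p - 11)(p - 12)

Testing divisors of the constant over divisors of the leading coefficient, p = 12 is a root, giving the factor (p - 12) and quotient 20p² - 39p - 11.
The remaining quadratic factors as (5p - 11)(4p + 1).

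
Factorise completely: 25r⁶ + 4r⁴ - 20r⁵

Factor out r⁴ first: what remains is 25r² - 20r + 4.
Recognize a perfect-square trinomial with the parts 2 and 5r.

r⁴(5r - 2)²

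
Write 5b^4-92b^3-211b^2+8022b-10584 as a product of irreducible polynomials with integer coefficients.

Trying the rational-root candidates, b = -9 is a root, so (b+9) is a factor; dividing leaves 5b^3-137b^2+1022b-1176.
Next, b = 12 is a root, giving the factor (b-12) and quotient 5b^2-77b+98.
The remaining quadratic factors as (b-14)(5b-7).

(5b-7)(b+9)(b-12)(b-14)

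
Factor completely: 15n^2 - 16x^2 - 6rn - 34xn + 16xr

Group: -2x(8x - 3n) + (2r - 5n)(8x - 3n); both groups contain (8x - 3n).

-(8x - 3n)(2x - 2r + 5n)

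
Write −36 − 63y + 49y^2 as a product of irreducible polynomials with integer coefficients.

Need a pair with product 49·(−36) = −1764 and sum −63: that's −84 and 21.
Split the middle term: 49y^2 − 84y + 21y − 36 = 7y(7y − 12) + 3(7y − 12).

(7y + 3)(7y − 12)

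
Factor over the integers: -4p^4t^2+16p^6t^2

Factor out 4p^4t^2 first: what remains is 4p^2-1.
Recognize a difference of squares with the parts 2p and 1.

4p^4t^2(2p+1)(2p-1)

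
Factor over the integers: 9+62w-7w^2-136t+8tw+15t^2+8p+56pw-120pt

Group: -8p(15t-7w-1) + (t+w-9)(15t-7w-1); both groups contain (15t-7w-1).

-(15t-7w-1)(8p-t-w+9)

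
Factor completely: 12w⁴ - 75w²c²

Pull out the common factor 3w²; 4w² - 25c² is a difference of squares.

3w²(2w - 5c)(2w + 5c)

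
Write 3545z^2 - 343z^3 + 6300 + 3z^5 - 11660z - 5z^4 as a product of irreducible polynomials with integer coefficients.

Trying the rational-root candidates, z = 2/3 is a root, so (3z - 2) is a factor; dividing leaves z^4 - z^3 - 115z^2 + 1105z - 3150.
Then z = 5 is a root, so (z - 5) divides it; the quotient is z^3 + 4z^2 - 95z + 630.
Next, z = -14 is a root, giving the factor (z + 14) and quotient z^2 - 10z + 45.
The quadratic z^2 - 10z + 45 has discriminant -80 < 0 and is irreducible over ℤ.

(3z - 2)(z + 14)(z - 5)(z^2 - 10z + 45)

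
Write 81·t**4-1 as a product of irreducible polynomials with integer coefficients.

Write as (9·t**2)² − (1)², then factor 9·t**2-1 once more.

(3·t+1)·(3·t-1)·(9·t**2+1)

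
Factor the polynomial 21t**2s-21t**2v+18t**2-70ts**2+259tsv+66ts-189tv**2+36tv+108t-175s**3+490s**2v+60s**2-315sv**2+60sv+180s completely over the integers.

(t-5s+9v+6)(3t+5s)(7s-7v+6)

Group: t(21ts-21tv+18t+35s**2-35sv+30s) + (-5s+9v+6)(21ts-21tv+18t+35s**2-35sv+30s); both groups contain (21ts-21tv+18t+35s**2-35sv+30s), so (t-5s+9v+6) is a factor with cofactor 21ts-21tv+18t+35s**2-35sv+30s.
The cofactor groups again: 21ts-21tv+18t+35s**2-35sv+30s = 3t(7s-7v+6) + 5s(7s-7v+6); both groups contain (7s-7v+6), giving (3t+5s)(7s-7v+6).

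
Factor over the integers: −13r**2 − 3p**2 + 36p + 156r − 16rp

Group: −13r(r + p − 12) − 3p(r + p − 12); both groups contain (r + p − 12).

−(13r + 3p)(r + p − 12)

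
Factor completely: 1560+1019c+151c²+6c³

Among the possible rational roots, c = -8 is a root, giving the factor (c+8) and quotient 6c²+103c+195.
The remaining quadratic factors as (c+15)(6c+13).

(6c+13)(c+15)(c+8)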